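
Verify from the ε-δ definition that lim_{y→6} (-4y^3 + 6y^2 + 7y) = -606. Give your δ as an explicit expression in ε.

δ = min(2, ε/501)

Let ε > 0 be given. We want δ > 0 such that 0 < |y − 6| < δ implies |(-4y^3 + 6y^2 + 7y) + 606| < ε.
(-4y^3 + 6y^2 + 7y) + 606 = -4y^3 + 6y^2 + 7y + 606 = (y − 6)(-4y^2 - 18y - 101).
So |(-4y^3 + 6y^2 + 7y) + 606| = |y − 6|·|-4y^2 - 18y - 101|.
Assume first that |y − 6| < 2, so |y| < 8. Then |-4y^2 - 18y - 101| ≤ 4·8^2 + 18·8 + 101 = 501.
Hence |(-4y^3 + 6y^2 + 7y) + 606| ≤ 501|y − 6| < ε provided |y − 6| < ε/501.
Choosing δ = min(2, ε/501) ensures both conditions, hence |(-4y^3 + 6y^2 + 7y) + 606| < ε.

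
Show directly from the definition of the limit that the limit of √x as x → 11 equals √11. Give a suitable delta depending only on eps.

delta = min(11, √11·eps)

Let eps > 0. We want delta > 0 such that 0 < |x − 11| < delta implies |√x − √11| < eps.
Multiplying by the conjugate, |√x − √11| = |x − 11|/(√x + √11).
Restrict delta ≤ 11 so that |x − 11| < 11 forces x > 0, and then √x + √11 > √11.
Hence |√x − √11| < |x − 11|/√11, which is < eps once |x − 11| < √11·eps.
Take delta = min(11, √11·eps). If 0 < |x − 11| < delta then x > 0 and |√x − √11| < |x − 11|/√11 < eps.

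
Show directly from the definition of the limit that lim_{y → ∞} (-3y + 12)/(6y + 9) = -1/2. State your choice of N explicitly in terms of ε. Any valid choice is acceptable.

Let ε > 0 be given. We seek N > 0 such that y > N implies |(-3y + 12)/(6y + 9) + 1/2| < ε.
(-3y + 12)/(6y + 9) + 1/2 = (6(-3y + 12) − (-3)(6y + 9)) / (6(6y + 9)) = 99/(6(6y + 9)).
For y > 0 we have 6y + 9 > 6y, so |(-3y + 12)/(6y + 9) + 1/2| = 99/(6(6y + 9)) < 99/(6·6y) = (11/4)/y.
Thus |(-3y + 12)/(6y + 9) + 1/2| < ε whenever y > (11/4)/ε.
Take N = (11/4)/ε. If y > N then |(-3y + 12)/(6y + 9) + 1/2| < (11/4)/y < ε.

N = (11/4)/ε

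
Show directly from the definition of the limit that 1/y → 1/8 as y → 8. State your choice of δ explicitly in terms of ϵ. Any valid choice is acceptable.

δ = min(4, 32ϵ)

Let ϵ > 0. We seek δ > 0 such that 0 < |y − 8| < δ implies |1/y − (1/8)| < ϵ.
|1/y − (1/8)| = |8 − y|/(8·|y|) = |y − 8|/(8|y|).
Require δ ≤ 4 so that |y| > 8 − 4 = 4, hence 8|y| > 32.
Then |1/y − (1/8)| < |y − 8|/32, which is < ϵ when |y − 8| < 32ϵ.
Take δ = min(4, 32ϵ). Then 0 < |y − 8| < δ gives both |y − 8| < 4 and |y − 8| < 32ϵ, so |1/y − (1/8)| < ϵ.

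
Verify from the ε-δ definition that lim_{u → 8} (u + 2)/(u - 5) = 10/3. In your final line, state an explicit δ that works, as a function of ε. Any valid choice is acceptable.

Let ε > 0 be given. We want δ > 0 with 0 < |u − 8| < δ ⇒ |(u + 2)/(u - 5) − (10/3)| < ε.
Combining over a common denominator, (u + 2)/(u - 5) − (10/3) = [(u + 2)·3 − 10·(u - 5)] / [3·(u - 5)] = -7(u − 8) / (3(u - 5)).
So |(u + 2)/(u - 5) − (10/3)| = 7|u − 8| / (3·|u − 5|).
Require δ ≤ 3/2, so |u − 5| ≥ |3| − |u − 8| > 3 − 3/2 = 3/2.
Hence |(u + 2)/(u - 5) − (10/3)| < 7|u − 8|/(3·(3/2)) = (14/9)|u − 8|, which is < ε once |u − 8| < (9/14)ε.
Take δ = min(3/2, (9/14)ε). Then 0 < |u − 8| < δ forces both bounds, so |(u + 2)/(u - 5) − (10/3)| < ε.

δ = min(3/2, (9/14)ε)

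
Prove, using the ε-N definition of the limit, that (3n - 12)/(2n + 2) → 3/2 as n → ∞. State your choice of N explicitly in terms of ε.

Fix ε > 0. For n ≥ 1, |(3n - 12)/(2n + 2) − (3/2)| = |-30|/(2(2n + 2)) = 30/(2(2n + 2)).
Since 2n + 2 ≥ 2n for n ≥ 1, this is ≤ 30/(2·2n) = (15/2)/n.
So |(3n - 12)/(2n + 2) − (3/2)| < ε whenever n > (15/2)/ε.
Take N = (15/2)/ε. If n > N then |(3n - 12)/(2n + 2) − (3/2)| ≤ (15/2)/n < ε.

N = (15/2)/ε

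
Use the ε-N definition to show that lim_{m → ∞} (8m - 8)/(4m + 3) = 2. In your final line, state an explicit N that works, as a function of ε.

Let ε > 0. For m ≥ 1, |(8m - 8)/(4m + 3) − 2| = |-56|/(4(4m + 3)) = 56/(4(4m + 3)).
Since 4m + 3 ≥ 4m for m ≥ 1, this is ≤ 56/(4·4m) = (7/2)/m.
So |(8m - 8)/(4m + 3) − 2| < ε whenever m > (7/2)/ε.
Take N = (7/2)/ε. If m > N then |(8m - 8)/(4m + 3) − 2| ≤ (7/2)/m < ε.

N = (7/2)/ε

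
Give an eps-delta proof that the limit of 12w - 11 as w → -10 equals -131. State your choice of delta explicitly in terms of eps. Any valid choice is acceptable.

delta = eps/12

Let eps > 0. We need delta > 0 so that 0 < |w + 10| < delta implies |(12w - 11) + 131| < eps.
Since (12w - 11) + 131 = 12(w + 10), we have |(12w - 11) + 131| = 12|w + 10|.
Thus it suffices that |w + 10| < eps/12.
Take delta = eps/12. If 0 < |w + 10| < delta then |(12w - 11) + 131| = 12|w + 10| < 12·(eps/12) = eps.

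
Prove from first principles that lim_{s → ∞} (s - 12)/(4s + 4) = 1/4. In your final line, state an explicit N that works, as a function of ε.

Let ε > 0. We seek N > 0 such that s > N implies |(s - 12)/(4s + 4) − (1/4)| < ε.
(s - 12)/(4s + 4) − (1/4) = (4(s - 12) − (4s + 4)) / (4(4s + 4)) = -52/(4(4s + 4)).
For s > 0 we have 4s + 4 > 4s, so |(s - 12)/(4s + 4) − (1/4)| = 52/(4(4s + 4)) < 52/(4·4s) = (13/4)/s.
Thus |(s - 12)/(4s + 4) − (1/4)| < ε whenever s > (13/4)/ε.
Take N = (13/4)/ε. If s > N then |(s - 12)/(4s + 4) − (1/4)| < (13/4)/s < ε.

N = (13/4)/ε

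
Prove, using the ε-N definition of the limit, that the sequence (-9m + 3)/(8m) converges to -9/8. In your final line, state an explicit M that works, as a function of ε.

M = (3/8)/ε

Let ε > 0. For m ≥ 1, |(-9m + 3)/(8m) + 9/8| = |24|/(8(8m)) = 24/(8(8m)).
Since 8m ≥ 8m for m ≥ 1, this is ≤ 24/(8·8m) = (3/8)/m.
So |(-9m + 3)/(8m) + 9/8| < ε whenever m > (3/8)/ε.
Take M = (3/8)/ε. If m > M then |(-9m + 3)/(8m) + 9/8| ≤ (3/8)/m < ε.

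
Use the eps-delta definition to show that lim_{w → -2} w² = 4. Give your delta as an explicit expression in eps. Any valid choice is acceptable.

delta = min(1, eps/5)

Let eps > 0. We seek delta > 0 with 0 < |w + 2| < delta ⇒ |w² − 4| < eps.
Factor: w² − 4 = (w + 2)(w - 2), so |w² − 4| = |w + 2|·|w - 2|.
Impose delta ≤ 1 so that |w| < 3; then |w - 2| ≤ 5.
Hence |w² − 4| ≤ 5|w + 2|, which is < eps once |w + 2| < eps/5.
Take delta = min(1, eps/5). If 0 < |w + 2| < delta then both bounds hold and |w² − 4| ≤ 5|w + 2| < 5·(eps/5) = eps.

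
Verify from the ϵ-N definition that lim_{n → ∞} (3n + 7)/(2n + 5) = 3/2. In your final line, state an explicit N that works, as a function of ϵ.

N = (1/4)/ϵ

Let ϵ > 0 be given. For n ≥ 1, |(3n + 7)/(2n + 5) − (3/2)| = |-1|/(2(2n + 5)) = 1/(2(2n + 5)).
Since 2n + 5 ≥ 2n for n ≥ 1, this is ≤ 1/(2·2n) = (1/4)/n.
So |(3n + 7)/(2n + 5) − (3/2)| < ϵ whenever n > (1/4)/ϵ.
Take N = (1/4)/ϵ. If n > N then |(3n + 7)/(2n + 5) − (3/2)| ≤ (1/4)/n < ϵ.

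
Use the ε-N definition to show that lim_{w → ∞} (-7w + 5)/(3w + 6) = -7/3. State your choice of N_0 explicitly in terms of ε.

Fix ε > 0. We seek N_0 > 0 such that w > N_0 implies |(-7w + 5)/(3w + 6) + 7/3| < ε.
(-7w + 5)/(3w + 6) + 7/3 = (3(-7w + 5) − (-7)(3w + 6)) / (3(3w + 6)) = 57/(3(3w + 6)).
For w > 0 we have 3w + 6 > 3w, so |(-7w + 5)/(3w + 6) + 7/3| = 57/(3(3w + 6)) < 57/(3·3w) = (19/3)/w.
Thus |(-7w + 5)/(3w + 6) + 7/3| < ε whenever w > (19/3)/ε.
Take N_0 = (19/3)/ε. If w > N_0 then |(-7w + 5)/(3w + 6) + 7/3| < (19/3)/w < ε.

N_0 = (19/3)/ε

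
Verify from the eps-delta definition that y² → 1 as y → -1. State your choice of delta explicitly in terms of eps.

delta = min(2, eps/4)

Suppose eps > 0. We seek delta > 0 with 0 < |y + 1| < delta ⇒ |y² − 1| < eps.
Factor: y² − 1 = (y + 1)(y - 1), so |y² − 1| = |y + 1|·|y - 1|.
Restrict delta ≤ 2. Then |y + 1| < 2 gives |y| < 3, so by the triangle inequality |y - 1| ≤ 3 + 1 = 4.
Hence |y² − 1| ≤ 4|y + 1|, which is < eps once |y + 1| < eps/4.
Take delta = min(2, eps/4). If 0 < |y + 1| < delta then both bounds hold and |y² − 1| ≤ 4|y + 1| < 4·(eps/4) = eps.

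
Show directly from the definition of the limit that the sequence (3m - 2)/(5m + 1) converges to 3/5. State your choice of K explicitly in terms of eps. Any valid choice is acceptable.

K = (13/25)/eps

Fix eps > 0. For m ≥ 1, |(3m - 2)/(5m + 1) − (3/5)| = |-13|/(5(5m + 1)) = 13/(5(5m + 1)).
Since 5m + 1 ≥ 5m for m ≥ 1, this is ≤ 13/(5·5m) = (13/25)/m.
So |(3m - 2)/(5m + 1) − (3/5)| < eps whenever m > (13/25)/eps.
Take K = (13/25)/eps. If m > K then |(3m - 2)/(5m + 1) − (3/5)| ≤ (13/25)/m < eps.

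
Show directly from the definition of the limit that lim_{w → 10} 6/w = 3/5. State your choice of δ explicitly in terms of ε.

Let ε > 0. We seek δ > 0 such that 0 < |w − 10| < δ implies |6/w − (3/5)| < ε.
|6/w − (3/5)| = 6·|10 − w|/(10·|w|) = 6|w − 10|/(10|w|).
Restrict δ ≤ 5. Then |w − 10| < 5 gives |w| > 5, so 10|w| > 50.
Then |6/w − (3/5)| < 6|w − 10|/50, which is < ε when |w − 10| < (25/3)ε.
Take δ = min(5, (25/3)ε). Then 0 < |w − 10| < δ gives both |w − 10| < 5 and |w − 10| < (25/3)ε, so |6/w − (3/5)| < ε.

δ = min(5, (25/3)ε)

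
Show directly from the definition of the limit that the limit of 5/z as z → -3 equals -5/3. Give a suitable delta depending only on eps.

delta = min(3/2, (9/10)eps)

Fix eps > 0. We seek delta > 0 such that 0 < |z + 3| < delta implies |5/z + 5/3| < eps.
|5/z + 5/3| = 5·|-3 − z|/(3·|z|) = 5|z + 3|/(3|z|).
Restrict delta ≤ 3/2. Then |z + 3| < 3/2 gives |z| > 3/2, so 3|z| > 9/2.
Then |5/z + 5/3| < 5|z + 3|/(9/2), which is < eps when |z + 3| < (9/10)eps.
Take delta = min(3/2, (9/10)eps). Then 0 < |z + 3| < delta gives both |z + 3| < 3/2 and |z + 3| < (9/10)eps, so |5/z + 5/3| < eps.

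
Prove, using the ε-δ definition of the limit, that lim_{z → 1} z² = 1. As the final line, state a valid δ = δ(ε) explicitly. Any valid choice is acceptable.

δ = min(1, ε/3)

Suppose ε > 0. We seek δ > 0 with 0 < |z − 1| < δ ⇒ |z² − 1| < ε.
Factor: z² − 1 = (z − 1)(z + 1), so |z² − 1| = |z − 1|·|z + 1|.
Restrict δ ≤ 1. Then |z − 1| < 1 gives |z| < 2, so by the triangle inequality |z + 1| ≤ 2 + 1 = 3.
Hence |z² − 1| ≤ 3|z − 1|, which is < ε once |z − 1| < ε/3.
Take δ = min(1, ε/3). If 0 < |z − 1| < δ then both bounds hold and |z² − 1| ≤ 3|z − 1| < 3·(ε/3) = ε.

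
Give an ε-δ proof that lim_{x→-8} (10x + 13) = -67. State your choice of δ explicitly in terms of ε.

Let ε > 0. We need δ > 0 so that 0 < |x + 8| < δ implies |(10x + 13) + 67| < ε.
Since (10x + 13) + 67 = 10(x + 8), we have |(10x + 13) + 67| = 10|x + 8|.
So 10|x + 8| < ε exactly when |x + 8| < ε/10.
Choosing δ = ε/10 gives |(10x + 13) + 67| = 10|x + 8| < ε whenever |x + 8| < δ.

δ = ε/10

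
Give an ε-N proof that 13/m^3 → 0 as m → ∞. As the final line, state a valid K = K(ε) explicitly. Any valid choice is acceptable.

K = (13/ε)^{1/3}

Suppose ε > 0. For m ≥ 1, |13/m^3 − 0| = 13/m^3.
13/m^3 < ε ⇔ m^3 > 13/ε ⇔ m > (13/ε)^{1/3}.
Take K = (13/ε)^{1/3}. Then m > K implies 13/m^3 < ε.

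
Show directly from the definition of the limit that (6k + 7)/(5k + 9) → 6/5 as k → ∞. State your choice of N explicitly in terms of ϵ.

Let ϵ > 0 be given. For k ≥ 1, |(6k + 7)/(5k + 9) − (6/5)| = |-19|/(5(5k + 9)) = 19/(5(5k + 9)).
Since 5k + 9 ≥ 5k for k ≥ 1, this is ≤ 19/(5·5k) = (19/25)/k.
So |(6k + 7)/(5k + 9) − (6/5)| < ϵ whenever k > (19/25)/ϵ.
Take N = (19/25)/ϵ. If k > N then |(6k + 7)/(5k + 9) − (6/5)| ≤ (19/25)/k < ϵ.

N = (19/25)/ϵ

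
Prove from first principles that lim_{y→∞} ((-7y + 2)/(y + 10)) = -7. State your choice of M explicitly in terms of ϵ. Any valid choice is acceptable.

Let ϵ > 0. We seek M > 0 such that y > M implies |(-7y + 2)/(y + 10) + 7| < ϵ.
(-7y + 2)/(y + 10) + 7 = ((-7y + 2) − (-7)(y + 10)) / ((y + 10)) = 72/((y + 10)).
For y > 0 we have y + 10 > y, so |(-7y + 2)/(y + 10) + 7| = 72/((y + 10)) < 72/(y) = 72/y.
Thus |(-7y + 2)/(y + 10) + 7| < ϵ whenever y > 72/ϵ.
Take M = 72/ϵ. If y > M then |(-7y + 2)/(y + 10) + 7| < 72/y < ϵ.

M = 72/ϵ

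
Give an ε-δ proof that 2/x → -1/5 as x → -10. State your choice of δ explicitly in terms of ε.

Suppose ε > 0. We seek δ > 0 such that 0 < |x + 10| < δ implies |2/x + 1/5| < ε.
|2/x + 1/5| = 2·|-10 − x|/(10·|x|) = 2|x + 10|/(10|x|).
Restrict δ ≤ 5. Then |x + 10| < 5 gives |x| > 5, so 10|x| > 50.
Then |2/x + 1/5| < 2|x + 10|/50, which is < ε when |x + 10| < 25ε.
Take δ = min(5, 25ε). Then 0 < |x + 10| < δ gives both |x + 10| < 5 and |x + 10| < 25ε, so |2/x + 1/5| < ε.

δ = min(5, 25ε)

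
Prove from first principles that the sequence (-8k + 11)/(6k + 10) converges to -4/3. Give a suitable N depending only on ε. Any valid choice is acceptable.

Fix ε > 0. For k ≥ 1, |(-8k + 11)/(6k + 10) + 4/3| = |146|/(6(6k + 10)) = 146/(6(6k + 10)).
Since 6k + 10 ≥ 6k for k ≥ 1, this is ≤ 146/(6·6k) = (73/18)/k.
So |(-8k + 11)/(6k + 10) + 4/3| < ε whenever k > (73/18)/ε.
Take N = (73/18)/ε. If k > N then |(-8k + 11)/(6k + 10) + 4/3| ≤ (73/18)/k < ε.

N = (73/18)/ε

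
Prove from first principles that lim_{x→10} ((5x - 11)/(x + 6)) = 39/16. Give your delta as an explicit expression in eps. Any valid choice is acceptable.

delta = min(8, (128/41)eps)

Suppose eps > 0. We want delta > 0 with 0 < |x − 10| < delta ⇒ |(5x - 11)/(x + 6) − (39/16)| < eps.
Combining over a common denominator, (5x - 11)/(x + 6) − (39/16) = [(5x - 11)·16 − 39·(x + 6)] / [16·(x + 6)] = 41(x − 10) / (16(x + 6)).
So |(5x - 11)/(x + 6) − (39/16)| = 41|x − 10| / (16·|x + 6|).
Require delta ≤ 8, so |x + 6| ≥ |16| − |x − 10| > 16 − 8 = 8.
Hence |(5x - 11)/(x + 6) − (39/16)| < 41|x − 10|/(16·8) = (41/128)|x − 10|, which is < eps once |x − 10| < (128/41)eps.
Take delta = min(8, (128/41)eps). Then 0 < |x − 10| < delta forces both bounds, so |(5x - 11)/(x + 6) − (39/16)| < eps.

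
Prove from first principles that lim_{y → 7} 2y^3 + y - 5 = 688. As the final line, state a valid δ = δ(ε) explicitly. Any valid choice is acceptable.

δ = min(1, ε/339)

Let ε > 0. We want δ > 0 such that 0 < |y − 7| < δ implies |(2y^3 + y - 5) − 688| < ε.
(2y^3 + y - 5) − 688 = 2y^3 + y - 693 = (y − 7)(2y^2 + 14y + 99).
So |(2y^3 + y - 5) − 688| = |y − 7|·|2y^2 + 14y + 99|.
Assume first that |y − 7| < 1, so |y| < 8. Then |2y^2 + 14y + 99| ≤ 2·8^2 + 14·8 + 99 = 339.
Hence |(2y^3 + y - 5) − 688| ≤ 339|y − 7| < ε provided |y − 7| < ε/339.
Take δ = min(1, ε/339). Then 0 < |y − 7| < δ gives both |y − 7| < 1 and |y − 7| < ε/339, so |(2y^3 + y - 5) − 688| < ε.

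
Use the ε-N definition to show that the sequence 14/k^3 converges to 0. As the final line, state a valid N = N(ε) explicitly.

N = (14/ε)^{1/3}

Suppose ε > 0. For k ≥ 1, |14/k^3 − 0| = 14/k^3.
14/k^3 < ε ⇔ k^3 > 14/ε ⇔ k > (14/ε)^{1/3}.
Take N = (14/ε)^{1/3}. Then k > N implies 14/k^3 < ε.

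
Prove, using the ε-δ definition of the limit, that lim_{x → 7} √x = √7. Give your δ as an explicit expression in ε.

δ = min(7, √7·ε)

Suppose ε > 0. We want δ > 0 such that 0 < |x − 7| < δ implies |√x − √7| < ε.
Rationalise: √x − √7 = (x − 7)/(√x + √7), so |√x − √7| = |x − 7|/(√x + √7).
Restrict δ ≤ 7 so that |x − 7| < 7 forces x > 0, and then √x + √7 > √7.
Hence |√x − √7| < |x − 7|/√7, which is < ε once |x − 7| < √7·ε.
Take δ = min(7, √7·ε). If 0 < |x − 7| < δ then x > 0 and |√x − √7| < |x − 7|/√7 < ε.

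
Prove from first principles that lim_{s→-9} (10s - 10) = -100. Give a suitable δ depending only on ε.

δ = ε/10

Fix ε > 0. We need δ > 0 so that 0 < |s + 9| < δ implies |(10s - 10) + 100| < ε.
|(10s - 10) + 100| = |10s + 90| = 10|s + 9|.
Thus it suffices that |s + 9| < ε/10.
Take δ = ε/10. If 0 < |s + 9| < δ then |(10s - 10) + 100| = 10|s + 9| < 10·(ε/10) = ε.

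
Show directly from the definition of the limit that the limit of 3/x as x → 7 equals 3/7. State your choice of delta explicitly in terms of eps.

Suppose eps > 0. We seek delta > 0 such that 0 < |x − 7| < delta implies |3/x − (3/7)| < eps.
|3/x − (3/7)| = 3·|7 − x|/(7·|x|) = 3|x − 7|/(7|x|).
Restrict delta ≤ 7/2. Then |x − 7| < 7/2 gives |x| > 7/2, so 7|x| > 49/2.
Then |3/x − (3/7)| < 3|x − 7|/(49/2), which is < eps when |x − 7| < (49/6)eps.
Take delta = min(7/2, (49/6)eps). Then 0 < |x − 7| < delta gives both |x − 7| < 7/2 and |x − 7| < (49/6)eps, so |3/x − (3/7)| < eps.

delta = min(7/2, (49/6)eps)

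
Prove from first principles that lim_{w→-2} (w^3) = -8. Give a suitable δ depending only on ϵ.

δ = min(1, ϵ/19)

Suppose ϵ > 0. We seek δ > 0 with 0 < |w + 2| < δ ⇒ |w^3 + 8| < ϵ.
Factor: w^3 + 8 = (w + 2)(w^2 - 2w + 4), so |w^3 + 8| = |w + 2|·|w^2 - 2w + 4|.
Impose δ ≤ 1 so that |w| < 3; then |w^2 - 2w + 4| ≤ 19.
Hence |w^3 + 8| ≤ 19|w + 2|, which is < ϵ once |w + 2| < ϵ/19.
Take δ = min(1, ϵ/19). If 0 < |w + 2| < δ then both bounds hold and |w^3 + 8| ≤ 19|w + 2| < 19·(ϵ/19) = ϵ.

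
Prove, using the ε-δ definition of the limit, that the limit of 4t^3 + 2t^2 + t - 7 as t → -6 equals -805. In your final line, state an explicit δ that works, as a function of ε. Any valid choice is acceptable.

δ = min(2, ε/565)

Let ε > 0. We want δ > 0 such that 0 < |t + 6| < δ implies |(4t^3 + 2t^2 + t - 7) + 805| < ε.
(4t^3 + 2t^2 + t - 7) + 805 = 4t^3 + 2t^2 + t + 798 = (t + 6)(4t^2 - 22t + 133).
So |(4t^3 + 2t^2 + t - 7) + 805| = |t + 6|·|4t^2 - 22t + 133|.
Require δ ≤ 2. Then |t + 6| < 2 gives |t| < 8, and by the triangle inequality |4t^2 - 22t + 133| ≤ 4·8^2 + 22·8 + 133 = 565.
Hence |(4t^3 + 2t^2 + t - 7) + 805| ≤ 565|t + 6| < ε provided |t + 6| < ε/565.
Take δ = min(2, ε/565). Then 0 < |t + 6| < δ gives both |t + 6| < 2 and |t + 6| < ε/565, so |(4t^3 + 2t^2 + t - 7) + 805| < ε.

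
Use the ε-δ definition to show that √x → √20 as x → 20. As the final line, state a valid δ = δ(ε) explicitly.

Let ε > 0 be given. We want δ > 0 such that 0 < |x − 20| < δ implies |√x − √20| < ε.
Multiplying by the conjugate, |√x − √20| = |x − 20|/(√x + √20).
Restrict δ ≤ 20 so that |x − 20| < 20 forces x > 0, and then √x + √20 > √20.
Hence |√x − √20| < |x − 20|/√20, which is < ε once |x − 20| < √20·ε.
Take δ = min(20, √20·ε). If 0 < |x − 20| < δ then x > 0 and |√x − √20| < |x − 20|/√20 < ε.

δ = min(20, √20·ε)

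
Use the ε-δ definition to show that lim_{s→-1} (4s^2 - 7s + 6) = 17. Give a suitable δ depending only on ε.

Suppose ε > 0. We want δ > 0 such that 0 < |s + 1| < δ implies |(4s^2 - 7s + 6) − 17| < ε.
(4s^2 - 7s + 6) − 17 = 4s^2 - 7s - 11 = (s + 1)(4s - 11).
So |(4s^2 - 7s + 6) − 17| = |s + 1|·|4s - 11|.
Assume first that |s + 1| < 2, so |s| < 3. Then |4s - 11| ≤ 4·3 + 11 = 23.
Hence |(4s^2 - 7s + 6) − 17| ≤ 23|s + 1| < ε provided |s + 1| < ε/23.
Take δ = min(2, ε/23). Then 0 < |s + 1| < δ gives both |s + 1| < 2 and |s + 1| < ε/23, so |(4s^2 - 7s + 6) − 17| < ε.

δ = min(2, ε/23)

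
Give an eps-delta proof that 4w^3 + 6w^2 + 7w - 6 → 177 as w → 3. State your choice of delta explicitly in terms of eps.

Let eps > 0 be given. We want delta > 0 such that 0 < |w − 3| < delta implies |(4w^3 + 6w^2 + 7w - 6) − 177| < eps.
(4w^3 + 6w^2 + 7w - 6) − 177 = 4w^3 + 6w^2 + 7w - 183 = (w − 3)(4w^2 + 18w + 61).
So |(4w^3 + 6w^2 + 7w - 6) − 177| = |w − 3|·|4w^2 + 18w + 61|.
Require delta ≤ 1. Then |w − 3| < 1 gives |w| < 4, and by the triangle inequality |4w^2 + 18w + 61| ≤ 4·4^2 + 18·4 + 61 = 197.
Hence |(4w^3 + 6w^2 + 7w - 6) − 177| ≤ 197|w − 3| < eps provided |w − 3| < eps/197.
Take delta = min(1, eps/197). Then 0 < |w − 3| < delta gives both |w − 3| < 1 and |w − 3| < eps/197, so |(4w^3 + 6w^2 + 7w - 6) − 177| < eps.

delta = min(1, eps/197)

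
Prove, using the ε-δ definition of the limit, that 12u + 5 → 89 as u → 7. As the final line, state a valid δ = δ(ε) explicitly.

Fix ε > 0. We need δ > 0 so that 0 < |u − 7| < δ implies |(12u + 5) − 89| < ε.
|(12u + 5) − 89| = |12u - 84| = 12|u − 7|.
So 12|u − 7| < ε exactly when |u − 7| < ε/12.
Take δ = ε/12. If 0 < |u − 7| < δ then |(12u + 5) − 89| = 12|u − 7| < 12·(ε/12) = ε.

δ = ε/12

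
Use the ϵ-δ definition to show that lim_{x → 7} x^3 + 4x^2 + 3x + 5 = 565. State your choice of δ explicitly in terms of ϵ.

δ = min(2, ϵ/260)

Fix ϵ > 0. We want δ > 0 such that 0 < |x − 7| < δ implies |(x^3 + 4x^2 + 3x + 5) − 565| < ϵ.
(x^3 + 4x^2 + 3x + 5) − 565 = x^3 + 4x^2 + 3x - 560 = (x − 7)(x^2 + 11x + 80).
So |(x^3 + 4x^2 + 3x + 5) − 565| = |x − 7|·|x^2 + 11x + 80|.
Assume first that |x − 7| < 2, so |x| < 9. Then |x^2 + 11x + 80| ≤ 9^2 + 11·9 + 80 = 260.
Hence |(x^3 + 4x^2 + 3x + 5) − 565| ≤ 260|x − 7| < ϵ provided |x − 7| < ϵ/260.
Choosing δ = min(2, ϵ/260) ensures both conditions, hence |(x^3 + 4x^2 + 3x + 5) − 565| < ϵ.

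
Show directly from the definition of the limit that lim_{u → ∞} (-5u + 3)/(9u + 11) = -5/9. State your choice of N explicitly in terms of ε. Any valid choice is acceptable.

Fix ε > 0. We seek N > 0 such that u > N implies |(-5u + 3)/(9u + 11) + 5/9| < ε.
(-5u + 3)/(9u + 11) + 5/9 = (9(-5u + 3) − (-5)(9u + 11)) / (9(9u + 11)) = 82/(9(9u + 11)).
For u > 0 we have 9u + 11 > 9u, so |(-5u + 3)/(9u + 11) + 5/9| = 82/(9(9u + 11)) < 82/(9·9u) = (82/81)/u.
Thus |(-5u + 3)/(9u + 11) + 5/9| < ε whenever u > (82/81)/ε.
Take N = (82/81)/ε. If u > N then |(-5u + 3)/(9u + 11) + 5/9| < (82/81)/u < ε.

N = (82/81)/ε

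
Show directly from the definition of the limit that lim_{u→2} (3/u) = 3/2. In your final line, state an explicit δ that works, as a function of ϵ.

Suppose ϵ > 0. We seek δ > 0 such that 0 < |u − 2| < δ implies |3/u − (3/2)| < ϵ.
|3/u − (3/2)| = 3·|2 − u|/(2·|u|) = 3|u − 2|/(2|u|).
Restrict δ ≤ 1. Then |u − 2| < 1 gives |u| > 1, so 2|u| > 2.
Then |3/u − (3/2)| < 3|u − 2|/2, which is < ϵ when |u − 2| < (2/3)ϵ.
Take δ = min(1, (2/3)ϵ). Then 0 < |u − 2| < δ gives both |u − 2| < 1 and |u − 2| < (2/3)ϵ, so |3/u − (3/2)| < ϵ.

δ = min(1, (2/3)ϵ)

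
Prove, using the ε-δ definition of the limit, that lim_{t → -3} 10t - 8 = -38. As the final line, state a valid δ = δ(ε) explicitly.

Suppose ε > 0. We need δ > 0 so that 0 < |t + 3| < δ implies |(10t - 8) + 38| < ε.
|(10t - 8) + 38| = |10t + 30| = 10|t + 3|.
So 10|t + 3| < ε exactly when |t + 3| < ε/10.
Choosing δ = ε/10 gives |(10t - 8) + 38| = 10|t + 3| < ε whenever |t + 3| < δ.

δ = ε/10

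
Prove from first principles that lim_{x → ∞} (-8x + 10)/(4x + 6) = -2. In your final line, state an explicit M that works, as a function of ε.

M = (11/2)/ε

Suppose ε > 0. We seek M > 0 such that x > M implies |(-8x + 10)/(4x + 6) + 2| < ε.
(-8x + 10)/(4x + 6) + 2 = (4(-8x + 10) − (-8)(4x + 6)) / (4(4x + 6)) = 88/(4(4x + 6)).
For x > 0 we have 4x + 6 > 4x, so |(-8x + 10)/(4x + 6) + 2| = 88/(4(4x + 6)) < 88/(4·4x) = (11/2)/x.
Thus |(-8x + 10)/(4x + 6) + 2| < ε whenever x > (11/2)/ε.
Take M = (11/2)/ε. If x > M then |(-8x + 10)/(4x + 6) + 2| < (11/2)/x < ε.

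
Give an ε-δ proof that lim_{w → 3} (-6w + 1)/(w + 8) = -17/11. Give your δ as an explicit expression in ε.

Let ε > 0 be given. We want δ > 0 with 0 < |w − 3| < δ ⇒ |(-6w + 1)/(w + 8) + 17/11| < ε.
Combining over a common denominator, (-6w + 1)/(w + 8) + 17/11 = [(-6w + 1)·11 − (-17)·(w + 8)] / [11·(w + 8)] = -49(w − 3) / (11(w + 8)).
So |(-6w + 1)/(w + 8) + 17/11| = 49|w − 3| / (11·|w + 8|).
Require δ ≤ 11/2, so |w + 8| ≥ |11| − |w − 3| > 11 − 11/2 = 11/2.
Hence |(-6w + 1)/(w + 8) + 17/11| < 49|w − 3|/(11·(11/2)) = (98/121)|w − 3|, which is < ε once |w − 3| < (121/98)ε.
Take δ = min(11/2, (121/98)ε). Then 0 < |w − 3| < δ forces both bounds, so |(-6w + 1)/(w + 8) + 17/11| < ε.

δ = min(11/2, (121/98)ε)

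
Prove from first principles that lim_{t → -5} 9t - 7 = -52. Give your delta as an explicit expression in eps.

Let eps > 0. We need delta > 0 so that 0 < |t + 5| < delta implies |(9t - 7) + 52| < eps.
Since (9t - 7) + 52 = 9(t + 5), we have |(9t - 7) + 52| = 9|t + 5|.
So 9|t + 5| < eps exactly when |t + 5| < eps/9.
Choosing delta = eps/9 gives |(9t - 7) + 52| = 9|t + 5| < eps whenever |t + 5| < delta.

delta = eps/9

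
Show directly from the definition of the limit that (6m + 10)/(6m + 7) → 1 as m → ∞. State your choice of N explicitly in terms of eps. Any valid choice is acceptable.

N = (1/2)/eps

Suppose eps > 0. For m ≥ 1, |(6m + 10)/(6m + 7) − 1| = |18|/(6(6m + 7)) = 18/(6(6m + 7)).
Since 6m + 7 ≥ 6m for m ≥ 1, this is ≤ 18/(6·6m) = (1/2)/m.
So |(6m + 10)/(6m + 7) − 1| < eps whenever m > (1/2)/eps.
Take N = (1/2)/eps. If m > N then |(6m + 10)/(6m + 7) − 1| ≤ (1/2)/m < eps.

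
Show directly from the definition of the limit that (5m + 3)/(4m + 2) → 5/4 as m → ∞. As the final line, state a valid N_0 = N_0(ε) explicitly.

Let ε > 0. For m ≥ 1, |(5m + 3)/(4m + 2) − (5/4)| = |2|/(4(4m + 2)) = 2/(4(4m + 2)).
Since 4m + 2 ≥ 4m for m ≥ 1, this is ≤ 2/(4·4m) = (1/8)/m.
So |(5m + 3)/(4m + 2) − (5/4)| < ε whenever m > (1/8)/ε.
Take N_0 = (1/8)/ε. If m > N_0 then |(5m + 3)/(4m + 2) − (5/4)| ≤ (1/8)/m < ε.

N_0 = (1/8)/ε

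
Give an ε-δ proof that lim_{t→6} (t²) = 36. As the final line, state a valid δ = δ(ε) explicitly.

δ = min(1, ε/13)

Let ε > 0 be given. We seek δ > 0 with 0 < |t − 6| < δ ⇒ |t² − 36| < ε.
Factor: t² − 36 = (t − 6)(t + 6), so |t² − 36| = |t − 6|·|t + 6|.
Impose δ ≤ 1 so that |t| < 7; then |t + 6| ≤ 13.
Hence |t² − 36| ≤ 13|t − 6|, which is < ε once |t − 6| < ε/13.
Take δ = min(1, ε/13). If 0 < |t − 6| < δ then both bounds hold and |t² − 36| ≤ 13|t − 6| < 13·(ε/13) = ε.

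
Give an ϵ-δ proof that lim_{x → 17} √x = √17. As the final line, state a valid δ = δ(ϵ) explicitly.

Suppose ϵ > 0. We want δ > 0 such that 0 < |x − 17| < δ implies |√x − √17| < ϵ.
Multiplying by the conjugate, |√x − √17| = |x − 17|/(√x + √17).
Restrict δ ≤ 17 so that |x − 17| < 17 forces x > 0, and then √x + √17 > √17.
Hence |√x − √17| < |x − 17|/√17, which is < ϵ once |x − 17| < √17·ϵ.
Take δ = min(17, √17·ϵ). If 0 < |x − 17| < δ then x > 0 and |√x − √17| < |x − 17|/√17 < ϵ.

δ = min(17, √17·ϵ)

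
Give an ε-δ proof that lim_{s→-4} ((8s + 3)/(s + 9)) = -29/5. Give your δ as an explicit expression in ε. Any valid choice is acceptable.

δ = min(5/2, (25/138)ε)

Fix ε > 0. We want δ > 0 with 0 < |s + 4| < δ ⇒ |(8s + 3)/(s + 9) + 29/5| < ε.
Combining over a common denominator, (8s + 3)/(s + 9) + 29/5 = [(8s + 3)·5 − (-29)·(s + 9)] / [5·(s + 9)] = 69(s + 4) / (5(s + 9)).
So |(8s + 3)/(s + 9) + 29/5| = 69|s + 4| / (5·|s + 9|).
Require δ ≤ 5/2, so |s + 9| ≥ |5| − |s + 4| > 5 − 5/2 = 5/2.
Hence |(8s + 3)/(s + 9) + 29/5| < 69|s + 4|/(5·(5/2)) = (138/25)|s + 4|, which is < ε once |s + 4| < (25/138)ε.
Take δ = min(5/2, (25/138)ε). Then 0 < |s + 4| < δ forces both bounds, so |(8s + 3)/(s + 9) + 29/5| < ε.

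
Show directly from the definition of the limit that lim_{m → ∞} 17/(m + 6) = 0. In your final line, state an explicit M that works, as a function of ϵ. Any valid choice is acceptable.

M = 17/ϵ

Suppose ϵ > 0. For m ≥ 1, |17/(m + 6) − 0| = 17/(m + 6) ≤ 17/m.
We need 17/m < ϵ, i.e. m > 17/ϵ.
Take M = 17/ϵ. If m > M then |17/(m + 6)| ≤ 17/m < ϵ.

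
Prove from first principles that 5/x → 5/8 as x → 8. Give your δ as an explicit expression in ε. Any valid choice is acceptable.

δ = min(4, (32/5)ε)

Let ε > 0 be given. We seek δ > 0 such that 0 < |x − 8| < δ implies |5/x − (5/8)| < ε.
|5/x − (5/8)| = 5·|8 − x|/(8·|x|) = 5|x − 8|/(8|x|).
Restrict δ ≤ 4. Then |x − 8| < 4 gives |x| > 4, so 8|x| > 32.
Then |5/x − (5/8)| < 5|x − 8|/32, which is < ε when |x − 8| < (32/5)ε.
Take δ = min(4, (32/5)ε). Then 0 < |x − 8| < δ gives both |x − 8| < 4 and |x − 8| < (32/5)ε, so |5/x − (5/8)| < ε.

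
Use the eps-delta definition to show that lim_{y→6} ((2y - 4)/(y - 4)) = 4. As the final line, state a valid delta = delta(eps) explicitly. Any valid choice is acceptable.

Suppose eps > 0. We want delta > 0 with 0 < |y − 6| < delta ⇒ |(2y - 4)/(y - 4) − 4| < eps.
Combining over a common denominator, (2y - 4)/(y - 4) − 4 = [(2y - 4)·2 − 8·(y - 4)] / [2·(y - 4)] = -4(y − 6) / (2(y - 4)).
So |(2y - 4)/(y - 4) − 4| = 4|y − 6| / (2·|y − 4|).
Require delta ≤ 1, so |y − 4| ≥ |2| − |y − 6| > 2 − 1 = 1.
Hence |(2y - 4)/(y - 4) − 4| < 4|y − 6|/(2·1) = 2|y − 6|, which is < eps once |y − 6| < (1/2)eps.
Take delta = min(1, (1/2)eps). Then 0 < |y − 6| < delta forces both bounds, so |(2y - 4)/(y - 4) − 4| < eps.

delta = min(1, (1/2)eps)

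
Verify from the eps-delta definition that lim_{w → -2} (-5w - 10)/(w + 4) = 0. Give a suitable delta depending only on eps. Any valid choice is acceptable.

delta = min(1, (1/5)eps)

Fix eps > 0. We want delta > 0 with 0 < |w + 2| < delta ⇒ |(-5w - 10)/(w + 4) − 0| < eps.
Combining over a common denominator, (-5w - 10)/(w + 4) − 0 = [(-5w - 10)·2 − 0·(w + 4)] / [2·(w + 4)] = -10(w + 2) / (2(w + 4)).
So |(-5w - 10)/(w + 4) − 0| = 10|w + 2| / (2·|w + 4|).
Require delta ≤ 1, so |w + 4| ≥ |2| − |w + 2| > 2 − 1 = 1.
Hence |(-5w - 10)/(w + 4) − 0| < 10|w + 2|/(2·1) = 5|w + 2|, which is < eps once |w + 2| < (1/5)eps.
Take delta = min(1, (1/5)eps). Then 0 < |w + 2| < delta forces both bounds, so |(-5w - 10)/(w + 4) − 0| < eps.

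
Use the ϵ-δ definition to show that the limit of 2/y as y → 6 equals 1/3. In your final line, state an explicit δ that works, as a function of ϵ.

δ = min(3, 9ϵ)

Suppose ϵ > 0. We seek δ > 0 such that 0 < |y − 6| < δ implies |2/y − (1/3)| < ϵ.
|2/y − (1/3)| = 2·|6 − y|/(6·|y|) = 2|y − 6|/(6|y|).
Restrict δ ≤ 3. Then |y − 6| < 3 gives |y| > 3, so 6|y| > 18.
Then |2/y − (1/3)| < 2|y − 6|/18, which is < ϵ when |y − 6| < 9ϵ.
Take δ = min(3, 9ϵ). Then 0 < |y − 6| < δ gives both |y − 6| < 3 and |y − 6| < 9ϵ, so |2/y − (1/3)| < ϵ.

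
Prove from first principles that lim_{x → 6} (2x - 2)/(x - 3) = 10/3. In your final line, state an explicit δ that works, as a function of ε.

Suppose ε > 0. We want δ > 0 with 0 < |x − 6| < δ ⇒ |(2x - 2)/(x - 3) − (10/3)| < ε.
Combining over a common denominator, (2x - 2)/(x - 3) − (10/3) = [(2x - 2)·3 − 10·(x - 3)] / [3·(x - 3)] = -4(x − 6) / (3(x - 3)).
So |(2x - 2)/(x - 3) − (10/3)| = 4|x − 6| / (3·|x − 3|).
Require δ ≤ 3/2, so |x − 3| ≥ |3| − |x − 6| > 3 − 3/2 = 3/2.
Hence |(2x - 2)/(x - 3) − (10/3)| < 4|x − 6|/(3·(3/2)) = (8/9)|x − 6|, which is < ε once |x − 6| < (9/8)ε.
Take δ = min(3/2, (9/8)ε). Then 0 < |x − 6| < δ forces both bounds, so |(2x - 2)/(x - 3) − (10/3)| < ε.

δ = min(3/2, (9/8)ε)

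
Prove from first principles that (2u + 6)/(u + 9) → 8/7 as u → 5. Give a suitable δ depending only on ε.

Let ε > 0. We want δ > 0 with 0 < |u − 5| < δ ⇒ |(2u + 6)/(u + 9) − (8/7)| < ε.
Combining over a common denominator, (2u + 6)/(u + 9) − (8/7) = [(2u + 6)·14 − 16·(u + 9)] / [14·(u + 9)] = 12(u − 5) / (14(u + 9)).
So |(2u + 6)/(u + 9) − (8/7)| = 12|u − 5| / (14·|u + 9|).
Restrict δ ≤ 7. Then |u − 5| < 7 gives |u + 9| = |(u − 5) + 14| ≥ 14 − 7 = 7.
Hence |(2u + 6)/(u + 9) − (8/7)| < 12|u − 5|/(14·7) = (6/49)|u − 5|, which is < ε once |u − 5| < (49/6)ε.
Take δ = min(7, (49/6)ε). Then 0 < |u − 5| < δ forces both bounds, so |(2u + 6)/(u + 9) − (8/7)| < ε.

δ = min(7, (49/6)ε)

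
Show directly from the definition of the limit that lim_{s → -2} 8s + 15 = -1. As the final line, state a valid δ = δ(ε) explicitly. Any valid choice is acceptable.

δ = ε/8

Suppose ε > 0. We need δ > 0 so that 0 < |s + 2| < δ implies |(8s + 15) + 1| < ε.
|(8s + 15) + 1| = |8s + 16| = 8|s + 2|.
So 8|s + 2| < ε exactly when |s + 2| < ε/8.
Take δ = ε/8. If 0 < |s + 2| < δ then |(8s + 15) + 1| = 8|s + 2| < 8·(ε/8) = ε.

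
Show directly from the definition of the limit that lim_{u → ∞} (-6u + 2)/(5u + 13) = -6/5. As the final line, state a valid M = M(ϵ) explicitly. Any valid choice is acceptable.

M = (88/25)/ϵ

Fix ϵ > 0. We seek M > 0 such that u > M implies |(-6u + 2)/(5u + 13) + 6/5| < ϵ.
(-6u + 2)/(5u + 13) + 6/5 = (5(-6u + 2) − (-6)(5u + 13)) / (5(5u + 13)) = 88/(5(5u + 13)).
For u > 0 we have 5u + 13 > 5u, so |(-6u + 2)/(5u + 13) + 6/5| = 88/(5(5u + 13)) < 88/(5·5u) = (88/25)/u.
Thus |(-6u + 2)/(5u + 13) + 6/5| < ϵ whenever u > (88/25)/ϵ.
Take M = (88/25)/ϵ. If u > M then |(-6u + 2)/(5u + 13) + 6/5| < (88/25)/u < ϵ.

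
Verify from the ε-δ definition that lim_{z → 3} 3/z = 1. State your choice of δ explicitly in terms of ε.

δ = min(3/2, (3/2)ε)

Let ε > 0. We seek δ > 0 such that 0 < |z − 3| < δ implies |3/z − 1| < ε.
|3/z − 1| = 3·|3 − z|/(3·|z|) = 3|z − 3|/(3|z|).
Require δ ≤ 3/2 so that |z| > 3 − 3/2 = 3/2, hence 3|z| > 9/2.
Then |3/z − 1| < 3|z − 3|/(9/2), which is < ε when |z − 3| < (3/2)ε.
Take δ = min(3/2, (3/2)ε). Then 0 < |z − 3| < δ gives both |z − 3| < 3/2 and |z − 3| < (3/2)ε, so |3/z − 1| < ε.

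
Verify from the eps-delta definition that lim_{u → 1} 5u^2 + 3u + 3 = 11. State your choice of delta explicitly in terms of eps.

delta = min(1, eps/18)

Suppose eps > 0. We want delta > 0 such that 0 < |u − 1| < delta implies |(5u^2 + 3u + 3) − 11| < eps.
(5u^2 + 3u + 3) − 11 = 5u^2 + 3u - 8 = (u − 1)(5u + 8).
So |(5u^2 + 3u + 3) − 11| = |u − 1|·|5u + 8|.
Assume first that |u − 1| < 1, so |u| < 2. Then |5u + 8| ≤ 5·2 + 8 = 18.
Hence |(5u^2 + 3u + 3) − 11| ≤ 18|u − 1| < eps provided |u − 1| < eps/18.
Take delta = min(1, eps/18). Then 0 < |u − 1| < delta gives both |u − 1| < 1 and |u − 1| < eps/18, so |(5u^2 + 3u + 3) − 11| < eps.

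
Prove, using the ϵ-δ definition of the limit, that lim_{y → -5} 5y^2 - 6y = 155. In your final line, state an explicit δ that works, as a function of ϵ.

δ = min(2, ϵ/66)

Let ϵ > 0. We want δ > 0 such that 0 < |y + 5| < δ implies |(5y^2 - 6y) − 155| < ϵ.
(5y^2 - 6y) − 155 = 5y^2 - 6y - 155 = (y + 5)(5y - 31).
So |(5y^2 - 6y) − 155| = |y + 5|·|5y - 31|.
Assume first that |y + 5| < 2, so |y| < 7. Then |5y - 31| ≤ 5·7 + 31 = 66.
Hence |(5y^2 - 6y) − 155| ≤ 66|y + 5| < ϵ provided |y + 5| < ϵ/66.
Take δ = min(2, ϵ/66). Then 0 < |y + 5| < δ gives both |y + 5| < 2 and |y + 5| < ϵ/66, so |(5y^2 - 6y) − 155| < ϵ.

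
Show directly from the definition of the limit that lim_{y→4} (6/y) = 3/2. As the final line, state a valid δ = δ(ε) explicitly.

Let ε > 0 be given. We seek δ > 0 such that 0 < |y − 4| < δ implies |6/y − (3/2)| < ε.
|6/y − (3/2)| = 6·|4 − y|/(4·|y|) = 6|y − 4|/(4|y|).
Require δ ≤ 2 so that |y| > 4 − 2 = 2, hence 4|y| > 8.
Then |6/y − (3/2)| < 6|y − 4|/8, which is < ε when |y − 4| < (4/3)ε.
Take δ = min(2, (4/3)ε). Then 0 < |y − 4| < δ gives both |y − 4| < 2 and |y − 4| < (4/3)ε, so |6/y − (3/2)| < ε.

δ = min(2, (4/3)ε)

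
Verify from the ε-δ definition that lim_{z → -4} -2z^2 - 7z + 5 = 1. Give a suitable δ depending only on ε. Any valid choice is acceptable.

δ = min(1, ε/11)

Suppose ε > 0. We want δ > 0 such that 0 < |z + 4| < δ implies |(-2z^2 - 7z + 5) − 1| < ε.
(-2z^2 - 7z + 5) − 1 = -2z^2 - 7z + 4 = (z + 4)(-2z + 1).
So |(-2z^2 - 7z + 5) − 1| = |z + 4|·|-2z + 1|.
Assume first that |z + 4| < 1, so |z| < 5. Then |-2z + 1| ≤ 2·5 + 1 = 11.
Hence |(-2z^2 - 7z + 5) − 1| ≤ 11|z + 4| < ε provided |z + 4| < ε/11.
Choosing δ = min(1, ε/11) ensures both conditions, hence |(-2z^2 - 7z + 5) − 1| < ε.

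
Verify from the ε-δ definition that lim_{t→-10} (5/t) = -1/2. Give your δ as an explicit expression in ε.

δ = min(5, 10ε)

Suppose ε > 0. We seek δ > 0 such that 0 < |t + 10| < δ implies |5/t + 1/2| < ε.
|5/t + 1/2| = 5·|-10 − t|/(10·|t|) = 5|t + 10|/(10|t|).
Require δ ≤ 5 so that |t| > 10 − 5 = 5, hence 10|t| > 50.
Then |5/t + 1/2| < 5|t + 10|/50, which is < ε when |t + 10| < 10ε.
Take δ = min(5, 10ε). Then 0 < |t + 10| < δ gives both |t + 10| < 5 and |t + 10| < 10ε, so |5/t + 1/2| < ε.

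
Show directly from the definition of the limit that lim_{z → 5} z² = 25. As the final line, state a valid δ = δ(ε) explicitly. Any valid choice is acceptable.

Let ε > 0. We seek δ > 0 with 0 < |z − 5| < δ ⇒ |z² − 25| < ε.
Factor: z² − 25 = (z − 5)(z + 5), so |z² − 25| = |z − 5|·|z + 5|.
Restrict δ ≤ 1. Then |z − 5| < 1 gives |z| < 6, so by the triangle inequality |z + 5| ≤ 6 + 5 = 11.
Hence |z² − 25| ≤ 11|z − 5|, which is < ε once |z − 5| < ε/11.
Take δ = min(1, ε/11). If 0 < |z − 5| < δ then both bounds hold and |z² − 25| ≤ 11|z − 5| < 11·(ε/11) = ε.

δ = min(1, ε/11)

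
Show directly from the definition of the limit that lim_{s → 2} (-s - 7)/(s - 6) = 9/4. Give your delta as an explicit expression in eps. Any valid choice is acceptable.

delta = min(2, (8/13)eps)

Suppose eps > 0. We want delta > 0 with 0 < |s − 2| < delta ⇒ |(-s - 7)/(s - 6) − (9/4)| < eps.
Combining over a common denominator, (-s - 7)/(s - 6) − (9/4) = [(-s - 7)·(-4) − (-9)·(s - 6)] / [(-4)·(s - 6)] = 13(s − 2) / ((-4)(s - 6)).
So |(-s - 7)/(s - 6) − (9/4)| = 13|s − 2| / (4·|s − 6|).
Require delta ≤ 2, so |s − 6| ≥ |-4| − |s − 2| > 4 − 2 = 2.
Hence |(-s - 7)/(s - 6) − (9/4)| < 13|s − 2|/(4·2) = (13/8)|s − 2|, which is < eps once |s − 2| < (8/13)eps.
Take delta = min(2, (8/13)eps). Then 0 < |s − 2| < delta forces both bounds, so |(-s - 7)/(s - 6) − (9/4)| < eps.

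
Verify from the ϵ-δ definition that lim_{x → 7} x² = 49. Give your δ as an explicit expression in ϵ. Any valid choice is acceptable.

δ = min(1, ϵ/15)

Fix ϵ > 0. We seek δ > 0 with 0 < |x − 7| < δ ⇒ |x² − 49| < ϵ.
Factor: x² − 49 = (x − 7)(x + 7), so |x² − 49| = |x − 7|·|x + 7|.
Restrict δ ≤ 1. Then |x − 7| < 1 gives |x| < 8, so by the triangle inequality |x + 7| ≤ 8 + 7 = 15.
Hence |x² − 49| ≤ 15|x − 7|, which is < ϵ once |x − 7| < ϵ/15.
Take δ = min(1, ϵ/15). If 0 < |x − 7| < δ then both bounds hold and |x² − 49| ≤ 15|x − 7| < 15·(ϵ/15) = ϵ.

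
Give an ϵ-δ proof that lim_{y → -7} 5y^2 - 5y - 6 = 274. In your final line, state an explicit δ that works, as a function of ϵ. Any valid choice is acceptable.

Let ϵ > 0 be given. We want δ > 0 such that 0 < |y + 7| < δ implies |(5y^2 - 5y - 6) − 274| < ϵ.
(5y^2 - 5y - 6) − 274 = 5y^2 - 5y - 280 = (y + 7)(5y - 40).
So |(5y^2 - 5y - 6) − 274| = |y + 7|·|5y - 40|.
Require δ ≤ 2. Then |y + 7| < 2 gives |y| < 9, and by the triangle inequality |5y - 40| ≤ 5·9 + 40 = 85.
Hence |(5y^2 - 5y - 6) − 274| ≤ 85|y + 7| < ϵ provided |y + 7| < ϵ/85.
Choosing δ = min(2, ϵ/85) ensures both conditions, hence |(5y^2 - 5y - 6) − 274| < ϵ.

δ = min(2, ϵ/85)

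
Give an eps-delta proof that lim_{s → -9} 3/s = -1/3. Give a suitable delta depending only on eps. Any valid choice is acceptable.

delta = min(9/2, (27/2)eps)

Let eps > 0. We seek delta > 0 such that 0 < |s + 9| < delta implies |3/s + 1/3| < eps.
|3/s + 1/3| = 3·|-9 − s|/(9·|s|) = 3|s + 9|/(9|s|).
Restrict delta ≤ 9/2. Then |s + 9| < 9/2 gives |s| > 9/2, so 9|s| > 81/2.
Then |3/s + 1/3| < 3|s + 9|/(81/2), which is < eps when |s + 9| < (27/2)eps.
Take delta = min(9/2, (27/2)eps). Then 0 < |s + 9| < delta gives both |s + 9| < 9/2 and |s + 9| < (27/2)eps, so |3/s + 1/3| < eps.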